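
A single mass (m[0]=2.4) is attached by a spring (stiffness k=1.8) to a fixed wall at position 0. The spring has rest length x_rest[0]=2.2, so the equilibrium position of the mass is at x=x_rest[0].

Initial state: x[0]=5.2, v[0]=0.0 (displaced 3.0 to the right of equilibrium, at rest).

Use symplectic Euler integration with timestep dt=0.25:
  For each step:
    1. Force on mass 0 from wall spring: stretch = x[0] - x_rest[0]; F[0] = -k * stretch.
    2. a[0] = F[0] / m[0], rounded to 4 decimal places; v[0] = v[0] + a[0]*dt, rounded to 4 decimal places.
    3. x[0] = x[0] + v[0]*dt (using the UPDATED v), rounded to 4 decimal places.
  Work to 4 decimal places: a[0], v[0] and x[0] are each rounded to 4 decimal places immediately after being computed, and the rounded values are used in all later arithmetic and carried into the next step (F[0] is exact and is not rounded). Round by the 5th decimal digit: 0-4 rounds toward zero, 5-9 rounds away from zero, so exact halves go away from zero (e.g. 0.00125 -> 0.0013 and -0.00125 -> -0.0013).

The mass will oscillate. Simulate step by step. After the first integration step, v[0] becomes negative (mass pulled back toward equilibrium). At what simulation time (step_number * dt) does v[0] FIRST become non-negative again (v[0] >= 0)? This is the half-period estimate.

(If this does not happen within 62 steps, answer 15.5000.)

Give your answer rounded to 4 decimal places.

Answer: 3.7500

Derivation:
Step 0: x=[5.2000] v=[0.0000]
Step 1: x=[5.0594] v=[-0.5625]
Step 2: x=[4.7847] v=[-1.0987]
Step 3: x=[4.3889] v=[-1.5833]
Step 4: x=[3.8905] v=[-1.9937]
Step 5: x=[3.3128] v=[-2.3107]
Step 6: x=[2.6830] v=[-2.5194]
Step 7: x=[2.0305] v=[-2.6100]
Step 8: x=[1.3860] v=[-2.5782]
Step 9: x=[0.7796] v=[-2.4256]
Step 10: x=[0.2398] v=[-2.1593]
Step 11: x=[-0.2082] v=[-1.7918]
Step 12: x=[-0.5433] v=[-1.3403]
Step 13: x=[-0.7498] v=[-0.8259]
Step 14: x=[-0.8180] v=[-0.2728]
Step 15: x=[-0.7447] v=[0.2931]
First v>=0 after going negative at step 15, time=3.7500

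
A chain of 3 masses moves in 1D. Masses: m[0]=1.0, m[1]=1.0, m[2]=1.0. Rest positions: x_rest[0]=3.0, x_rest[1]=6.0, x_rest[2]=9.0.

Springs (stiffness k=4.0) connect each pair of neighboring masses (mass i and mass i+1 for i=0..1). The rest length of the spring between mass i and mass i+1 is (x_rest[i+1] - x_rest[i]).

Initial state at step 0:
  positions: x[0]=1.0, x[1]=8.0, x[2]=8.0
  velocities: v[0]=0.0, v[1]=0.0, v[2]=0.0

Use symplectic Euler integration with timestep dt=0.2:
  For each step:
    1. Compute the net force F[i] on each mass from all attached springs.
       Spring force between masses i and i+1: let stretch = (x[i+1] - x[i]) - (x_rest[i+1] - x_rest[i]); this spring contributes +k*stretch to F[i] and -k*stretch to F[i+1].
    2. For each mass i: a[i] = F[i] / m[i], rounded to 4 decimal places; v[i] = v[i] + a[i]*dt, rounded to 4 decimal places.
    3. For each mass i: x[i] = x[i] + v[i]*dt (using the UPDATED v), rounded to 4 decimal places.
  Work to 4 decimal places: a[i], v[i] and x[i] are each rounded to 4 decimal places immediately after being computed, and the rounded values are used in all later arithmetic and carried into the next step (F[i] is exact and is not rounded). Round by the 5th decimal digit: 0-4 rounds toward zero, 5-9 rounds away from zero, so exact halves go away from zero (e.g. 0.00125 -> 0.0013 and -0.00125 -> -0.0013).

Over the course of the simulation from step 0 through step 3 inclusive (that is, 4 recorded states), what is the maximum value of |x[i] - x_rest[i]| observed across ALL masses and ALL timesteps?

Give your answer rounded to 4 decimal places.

Answer: 2.2900

Derivation:
Step 0: x=[1.0000 8.0000 8.0000] v=[0.0000 0.0000 0.0000]
Step 1: x=[1.6400 6.8800 8.4800] v=[3.2000 -5.6000 2.4000]
Step 2: x=[2.6384 5.1776 9.1840] v=[4.9920 -8.5120 3.5200]
Step 3: x=[3.5631 3.7100 9.7270] v=[4.6234 -7.3382 2.7149]
Max displacement = 2.2900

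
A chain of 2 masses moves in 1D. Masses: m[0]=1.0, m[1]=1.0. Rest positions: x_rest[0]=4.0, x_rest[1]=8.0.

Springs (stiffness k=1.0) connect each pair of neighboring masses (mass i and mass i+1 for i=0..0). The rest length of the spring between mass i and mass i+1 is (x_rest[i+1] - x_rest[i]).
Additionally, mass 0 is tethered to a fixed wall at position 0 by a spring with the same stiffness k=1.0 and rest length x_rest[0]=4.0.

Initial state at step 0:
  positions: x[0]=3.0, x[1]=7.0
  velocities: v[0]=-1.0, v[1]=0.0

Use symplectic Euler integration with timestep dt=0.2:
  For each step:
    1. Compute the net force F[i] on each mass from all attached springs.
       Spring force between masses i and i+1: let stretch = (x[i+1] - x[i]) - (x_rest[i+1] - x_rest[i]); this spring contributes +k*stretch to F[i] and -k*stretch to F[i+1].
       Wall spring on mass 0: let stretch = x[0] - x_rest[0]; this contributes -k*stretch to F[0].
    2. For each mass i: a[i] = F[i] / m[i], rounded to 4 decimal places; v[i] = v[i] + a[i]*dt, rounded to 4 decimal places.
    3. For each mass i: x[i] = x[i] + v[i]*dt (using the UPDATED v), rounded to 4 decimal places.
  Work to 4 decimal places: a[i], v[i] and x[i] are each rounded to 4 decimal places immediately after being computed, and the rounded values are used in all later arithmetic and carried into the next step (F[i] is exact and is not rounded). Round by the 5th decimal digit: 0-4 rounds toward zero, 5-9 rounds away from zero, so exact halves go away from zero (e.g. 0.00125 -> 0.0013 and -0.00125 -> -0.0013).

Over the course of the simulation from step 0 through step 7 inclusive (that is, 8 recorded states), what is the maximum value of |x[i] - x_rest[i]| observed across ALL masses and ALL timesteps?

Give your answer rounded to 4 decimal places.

Step 0: x=[3.0000 7.0000] v=[-1.0000 0.0000]
Step 1: x=[2.8400 7.0000] v=[-0.8000 0.0000]
Step 2: x=[2.7328 6.9936] v=[-0.5360 -0.0320]
Step 3: x=[2.6867 6.9768] v=[-0.2304 -0.0842]
Step 4: x=[2.7048 6.9484] v=[0.0903 -0.1422]
Step 5: x=[2.7844 6.9102] v=[0.3981 -0.1909]
Step 6: x=[2.9177 6.8670] v=[0.6664 -0.2161]
Step 7: x=[3.0922 6.8258] v=[0.8727 -0.2060]
Max displacement = 1.3133

Answer: 1.3133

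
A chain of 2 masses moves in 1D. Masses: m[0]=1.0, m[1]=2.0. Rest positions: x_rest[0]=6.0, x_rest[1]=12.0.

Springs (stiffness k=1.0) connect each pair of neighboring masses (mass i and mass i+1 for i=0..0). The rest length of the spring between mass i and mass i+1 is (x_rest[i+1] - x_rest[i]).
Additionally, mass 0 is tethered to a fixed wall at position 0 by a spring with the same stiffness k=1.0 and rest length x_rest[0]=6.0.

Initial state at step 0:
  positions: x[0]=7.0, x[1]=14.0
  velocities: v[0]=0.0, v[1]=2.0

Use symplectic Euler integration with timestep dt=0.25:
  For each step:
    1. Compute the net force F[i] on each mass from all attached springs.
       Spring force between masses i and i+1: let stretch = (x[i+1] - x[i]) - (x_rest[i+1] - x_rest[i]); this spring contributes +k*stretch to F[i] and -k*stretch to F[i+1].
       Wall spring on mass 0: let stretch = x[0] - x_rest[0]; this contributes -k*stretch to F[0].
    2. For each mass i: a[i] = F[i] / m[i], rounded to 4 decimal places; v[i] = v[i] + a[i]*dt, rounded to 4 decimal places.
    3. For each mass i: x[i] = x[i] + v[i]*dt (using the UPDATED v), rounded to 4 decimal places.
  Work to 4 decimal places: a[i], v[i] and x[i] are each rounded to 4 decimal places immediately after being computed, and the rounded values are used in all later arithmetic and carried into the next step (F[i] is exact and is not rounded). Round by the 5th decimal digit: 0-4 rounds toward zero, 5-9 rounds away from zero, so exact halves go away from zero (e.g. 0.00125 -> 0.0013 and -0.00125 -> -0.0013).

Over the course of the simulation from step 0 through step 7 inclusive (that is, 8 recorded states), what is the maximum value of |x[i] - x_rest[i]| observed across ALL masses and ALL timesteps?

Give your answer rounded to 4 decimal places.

Answer: 4.0182

Derivation:
Step 0: x=[7.0000 14.0000] v=[0.0000 2.0000]
Step 1: x=[7.0000 14.4688] v=[0.0000 1.8750]
Step 2: x=[7.0293 14.8917] v=[0.1172 1.6914]
Step 3: x=[7.1107 15.2564] v=[0.3255 1.4586]
Step 4: x=[7.2568 15.5540] v=[0.5843 1.1904]
Step 5: x=[7.4679 15.7798] v=[0.8444 0.9033]
Step 6: x=[7.7318 15.9334] v=[1.0554 0.6143]
Step 7: x=[8.0250 16.0182] v=[1.1729 0.3391]
Max displacement = 4.0182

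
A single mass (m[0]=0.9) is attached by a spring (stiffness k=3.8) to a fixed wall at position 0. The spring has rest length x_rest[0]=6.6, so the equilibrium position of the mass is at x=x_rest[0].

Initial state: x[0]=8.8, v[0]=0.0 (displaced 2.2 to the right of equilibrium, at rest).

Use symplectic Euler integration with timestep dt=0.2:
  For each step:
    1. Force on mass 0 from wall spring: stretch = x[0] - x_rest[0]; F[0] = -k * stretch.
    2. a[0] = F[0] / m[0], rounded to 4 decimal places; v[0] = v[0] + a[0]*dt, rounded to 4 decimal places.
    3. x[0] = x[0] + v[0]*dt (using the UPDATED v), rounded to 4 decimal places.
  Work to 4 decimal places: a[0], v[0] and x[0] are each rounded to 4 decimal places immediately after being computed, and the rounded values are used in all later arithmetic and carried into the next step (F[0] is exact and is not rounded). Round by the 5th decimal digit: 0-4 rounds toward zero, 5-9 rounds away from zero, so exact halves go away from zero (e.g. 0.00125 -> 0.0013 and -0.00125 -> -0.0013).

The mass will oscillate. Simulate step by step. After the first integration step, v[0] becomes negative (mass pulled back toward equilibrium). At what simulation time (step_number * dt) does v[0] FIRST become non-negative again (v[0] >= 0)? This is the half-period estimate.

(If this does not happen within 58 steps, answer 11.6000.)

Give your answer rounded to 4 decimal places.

Step 0: x=[8.8000] v=[0.0000]
Step 1: x=[8.4284] v=[-1.8578]
Step 2: x=[7.7480] v=[-3.4018]
Step 3: x=[6.8738] v=[-4.3712]
Step 4: x=[5.9533] v=[-4.6024]
Step 5: x=[5.1420] v=[-4.0563]
Step 6: x=[4.5770] v=[-2.8251]
Step 7: x=[4.3536] v=[-1.1168]
Step 8: x=[4.5096] v=[0.7802]
First v>=0 after going negative at step 8, time=1.6000

Answer: 1.6000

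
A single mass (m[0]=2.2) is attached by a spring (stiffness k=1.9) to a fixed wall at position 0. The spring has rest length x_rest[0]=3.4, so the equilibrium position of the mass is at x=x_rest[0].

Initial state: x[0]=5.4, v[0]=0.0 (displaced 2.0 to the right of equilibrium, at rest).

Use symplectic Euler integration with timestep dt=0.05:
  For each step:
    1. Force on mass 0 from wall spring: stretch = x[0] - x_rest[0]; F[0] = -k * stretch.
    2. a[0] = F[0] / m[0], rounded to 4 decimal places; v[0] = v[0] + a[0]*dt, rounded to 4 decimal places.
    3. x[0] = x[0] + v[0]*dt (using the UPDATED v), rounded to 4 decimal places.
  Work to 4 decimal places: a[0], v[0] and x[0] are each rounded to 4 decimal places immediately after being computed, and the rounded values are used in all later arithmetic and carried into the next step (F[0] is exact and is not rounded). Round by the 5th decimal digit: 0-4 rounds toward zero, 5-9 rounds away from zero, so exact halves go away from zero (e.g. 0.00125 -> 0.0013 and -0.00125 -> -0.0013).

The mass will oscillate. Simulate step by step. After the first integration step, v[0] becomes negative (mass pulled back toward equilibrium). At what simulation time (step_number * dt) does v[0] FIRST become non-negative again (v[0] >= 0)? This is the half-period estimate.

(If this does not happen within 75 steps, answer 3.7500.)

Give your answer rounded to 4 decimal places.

Answer: 3.4000

Derivation:
Step 0: x=[5.4000] v=[0.0000]
Step 1: x=[5.3957] v=[-0.0864]
Step 2: x=[5.3871] v=[-0.1726]
Step 3: x=[5.3742] v=[-0.2584]
Step 4: x=[5.3570] v=[-0.3437]
Step 5: x=[5.3356] v=[-0.4282]
Step 6: x=[5.3100] v=[-0.5118]
Step 7: x=[5.2803] v=[-0.5943]
Step 8: x=[5.2465] v=[-0.6755]
Step 9: x=[5.2087] v=[-0.7552]
Step 10: x=[5.1670] v=[-0.8333]
Step 11: x=[5.1215] v=[-0.9096]
Step 12: x=[5.0723] v=[-0.9839]
Step 13: x=[5.0195] v=[-1.0561]
Step 14: x=[4.9632] v=[-1.1260]
Step 15: x=[4.9035] v=[-1.1935]
Step 16: x=[4.8406] v=[-1.2584]
Step 17: x=[4.7746] v=[-1.3206]
Step 18: x=[4.7056] v=[-1.3800]
Step 19: x=[4.6338] v=[-1.4364]
Step 20: x=[4.5593] v=[-1.4897]
Step 21: x=[4.4823] v=[-1.5398]
Step 22: x=[4.4030] v=[-1.5865]
Step 23: x=[4.3215] v=[-1.6298]
Step 24: x=[4.2380] v=[-1.6696]
Step 25: x=[4.1527] v=[-1.7058]
Step 26: x=[4.0658] v=[-1.7383]
Step 27: x=[3.9774] v=[-1.7671]
Step 28: x=[3.8878] v=[-1.7920]
Step 29: x=[3.7971] v=[-1.8131]
Step 30: x=[3.7056] v=[-1.8303]
Step 31: x=[3.6134] v=[-1.8435]
Step 32: x=[3.5208] v=[-1.8527]
Step 33: x=[3.4279] v=[-1.8579]
Step 34: x=[3.3349] v=[-1.8591]
Step 35: x=[3.2421] v=[-1.8563]
Step 36: x=[3.1496] v=[-1.8495]
Step 37: x=[3.0577] v=[-1.8387]
Step 38: x=[2.9665] v=[-1.8239]
Step 39: x=[2.8762] v=[-1.8052]
Step 40: x=[2.7871] v=[-1.7826]
Step 41: x=[2.6993] v=[-1.7561]
Step 42: x=[2.6130] v=[-1.7258]
Step 43: x=[2.5284] v=[-1.6918]
Step 44: x=[2.4457] v=[-1.6542]
Step 45: x=[2.3651] v=[-1.6130]
Step 46: x=[2.2867] v=[-1.5683]
Step 47: x=[2.2107] v=[-1.5202]
Step 48: x=[2.1373] v=[-1.4688]
Step 49: x=[2.0666] v=[-1.4143]
Step 50: x=[1.9988] v=[-1.3567]
Step 51: x=[1.9340] v=[-1.2962]
Step 52: x=[1.8724] v=[-1.2329]
Step 53: x=[1.8141] v=[-1.1669]
Step 54: x=[1.7592] v=[-1.0984]
Step 55: x=[1.7078] v=[-1.0275]
Step 56: x=[1.6601] v=[-0.9544]
Step 57: x=[1.6161] v=[-0.8793]
Step 58: x=[1.5760] v=[-0.8023]
Step 59: x=[1.5398] v=[-0.7235]
Step 60: x=[1.5076] v=[-0.6432]
Step 61: x=[1.4795] v=[-0.5615]
Step 62: x=[1.4556] v=[-0.4786]
Step 63: x=[1.4359] v=[-0.3946]
Step 64: x=[1.4204] v=[-0.3098]
Step 65: x=[1.4092] v=[-0.2243]
Step 66: x=[1.4023] v=[-0.1383]
Step 67: x=[1.3997] v=[-0.0520]
Step 68: x=[1.4014] v=[0.0344]
First v>=0 after going negative at step 68, time=3.4000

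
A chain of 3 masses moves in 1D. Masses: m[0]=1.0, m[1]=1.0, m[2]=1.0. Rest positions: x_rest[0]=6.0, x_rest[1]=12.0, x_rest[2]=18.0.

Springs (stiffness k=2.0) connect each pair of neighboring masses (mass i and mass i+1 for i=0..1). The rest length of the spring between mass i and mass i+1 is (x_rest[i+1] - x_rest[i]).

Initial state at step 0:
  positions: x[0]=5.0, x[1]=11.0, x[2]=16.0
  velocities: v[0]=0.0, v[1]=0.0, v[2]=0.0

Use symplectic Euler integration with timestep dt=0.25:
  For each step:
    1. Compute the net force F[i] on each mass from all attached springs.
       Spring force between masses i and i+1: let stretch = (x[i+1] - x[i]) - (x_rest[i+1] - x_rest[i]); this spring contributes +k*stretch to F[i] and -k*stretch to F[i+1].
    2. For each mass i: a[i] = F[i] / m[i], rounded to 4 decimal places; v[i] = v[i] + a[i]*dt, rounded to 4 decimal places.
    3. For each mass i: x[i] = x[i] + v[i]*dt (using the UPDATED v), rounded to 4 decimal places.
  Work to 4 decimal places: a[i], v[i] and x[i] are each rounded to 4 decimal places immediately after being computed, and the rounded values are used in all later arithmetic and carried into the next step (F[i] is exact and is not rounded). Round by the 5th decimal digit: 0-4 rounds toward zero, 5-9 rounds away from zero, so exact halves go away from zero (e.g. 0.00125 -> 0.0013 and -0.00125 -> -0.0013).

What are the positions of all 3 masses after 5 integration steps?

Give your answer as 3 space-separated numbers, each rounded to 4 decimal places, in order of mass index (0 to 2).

Answer: 4.6445 10.3303 17.0253

Derivation:
Step 0: x=[5.0000 11.0000 16.0000] v=[0.0000 0.0000 0.0000]
Step 1: x=[5.0000 10.8750 16.1250] v=[0.0000 -0.5000 0.5000]
Step 2: x=[4.9844 10.6719 16.3438] v=[-0.0625 -0.8125 0.8750]
Step 3: x=[4.9297 10.4668 16.6036] v=[-0.2188 -0.8203 1.0391]
Step 4: x=[4.8171 10.3367 16.8463] v=[-0.4503 -0.5205 0.9707]
Step 5: x=[4.6445 10.3303 17.0253] v=[-0.6905 -0.0255 0.7159]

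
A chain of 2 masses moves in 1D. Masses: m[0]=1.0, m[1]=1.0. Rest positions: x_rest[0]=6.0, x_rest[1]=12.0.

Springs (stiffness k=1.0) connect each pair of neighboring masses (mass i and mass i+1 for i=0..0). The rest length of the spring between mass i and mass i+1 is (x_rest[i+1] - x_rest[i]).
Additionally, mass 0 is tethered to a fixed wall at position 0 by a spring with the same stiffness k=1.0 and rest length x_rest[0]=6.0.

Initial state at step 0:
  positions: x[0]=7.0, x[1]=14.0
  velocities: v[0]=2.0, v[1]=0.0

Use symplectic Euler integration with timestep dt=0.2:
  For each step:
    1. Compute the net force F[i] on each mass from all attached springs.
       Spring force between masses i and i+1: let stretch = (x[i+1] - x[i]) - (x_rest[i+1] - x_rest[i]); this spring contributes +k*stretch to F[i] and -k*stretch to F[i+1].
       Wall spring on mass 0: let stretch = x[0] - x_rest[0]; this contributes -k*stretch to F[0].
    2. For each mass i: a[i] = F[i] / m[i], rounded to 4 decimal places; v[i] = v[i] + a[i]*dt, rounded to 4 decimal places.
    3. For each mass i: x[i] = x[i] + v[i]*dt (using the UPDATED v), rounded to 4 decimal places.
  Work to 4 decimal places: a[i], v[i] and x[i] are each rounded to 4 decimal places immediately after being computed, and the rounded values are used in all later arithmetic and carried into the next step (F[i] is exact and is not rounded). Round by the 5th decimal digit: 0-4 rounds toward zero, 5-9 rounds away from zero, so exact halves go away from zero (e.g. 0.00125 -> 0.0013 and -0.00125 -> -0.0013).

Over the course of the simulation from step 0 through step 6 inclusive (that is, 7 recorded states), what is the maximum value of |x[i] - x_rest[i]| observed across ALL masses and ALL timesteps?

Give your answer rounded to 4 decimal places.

Answer: 2.3738

Derivation:
Step 0: x=[7.0000 14.0000] v=[2.0000 0.0000]
Step 1: x=[7.4000 13.9600] v=[2.0000 -0.2000]
Step 2: x=[7.7664 13.8976] v=[1.8320 -0.3120]
Step 3: x=[8.0674 13.8300] v=[1.5050 -0.3382]
Step 4: x=[8.2762 13.7719] v=[1.0440 -0.2907]
Step 5: x=[8.3738 13.7339] v=[0.4879 -0.1898]
Step 6: x=[8.3508 13.7215] v=[-0.1148 -0.0618]
Max displacement = 2.3738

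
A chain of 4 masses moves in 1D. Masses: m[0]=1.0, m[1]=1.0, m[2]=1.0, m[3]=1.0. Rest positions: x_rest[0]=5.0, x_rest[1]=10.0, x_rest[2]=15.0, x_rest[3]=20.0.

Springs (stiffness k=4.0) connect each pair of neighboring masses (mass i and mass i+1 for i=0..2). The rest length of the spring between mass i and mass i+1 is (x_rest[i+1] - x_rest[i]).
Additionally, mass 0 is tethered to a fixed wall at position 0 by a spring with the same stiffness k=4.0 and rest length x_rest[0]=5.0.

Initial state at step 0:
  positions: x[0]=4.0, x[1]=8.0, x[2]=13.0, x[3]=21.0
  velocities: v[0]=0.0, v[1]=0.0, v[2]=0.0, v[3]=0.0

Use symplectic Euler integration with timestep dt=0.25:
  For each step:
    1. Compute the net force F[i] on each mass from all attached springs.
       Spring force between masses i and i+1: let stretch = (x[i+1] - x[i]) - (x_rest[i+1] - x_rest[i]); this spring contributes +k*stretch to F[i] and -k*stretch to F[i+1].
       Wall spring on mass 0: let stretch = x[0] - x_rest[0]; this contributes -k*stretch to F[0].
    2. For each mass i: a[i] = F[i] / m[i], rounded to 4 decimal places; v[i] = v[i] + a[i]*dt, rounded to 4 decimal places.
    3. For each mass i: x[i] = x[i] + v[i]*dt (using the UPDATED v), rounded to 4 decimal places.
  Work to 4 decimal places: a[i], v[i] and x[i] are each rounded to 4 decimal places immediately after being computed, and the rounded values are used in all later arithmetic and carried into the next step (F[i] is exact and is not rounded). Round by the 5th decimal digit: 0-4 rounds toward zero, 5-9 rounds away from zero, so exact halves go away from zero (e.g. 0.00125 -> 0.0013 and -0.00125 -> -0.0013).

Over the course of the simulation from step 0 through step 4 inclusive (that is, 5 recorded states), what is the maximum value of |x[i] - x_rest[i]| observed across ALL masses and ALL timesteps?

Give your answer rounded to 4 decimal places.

Answer: 2.2617

Derivation:
Step 0: x=[4.0000 8.0000 13.0000 21.0000] v=[0.0000 0.0000 0.0000 0.0000]
Step 1: x=[4.0000 8.2500 13.7500 20.2500] v=[0.0000 1.0000 3.0000 -3.0000]
Step 2: x=[4.0625 8.8125 14.7500 19.1250] v=[0.2500 2.2500 4.0000 -4.5000]
Step 3: x=[4.2969 9.6719 15.3594 18.1563] v=[0.9375 3.4375 2.4375 -3.8750]
Step 4: x=[4.8008 10.6094 15.2461 17.7383] v=[2.0156 3.7500 -0.4531 -1.6719]
Max displacement = 2.2617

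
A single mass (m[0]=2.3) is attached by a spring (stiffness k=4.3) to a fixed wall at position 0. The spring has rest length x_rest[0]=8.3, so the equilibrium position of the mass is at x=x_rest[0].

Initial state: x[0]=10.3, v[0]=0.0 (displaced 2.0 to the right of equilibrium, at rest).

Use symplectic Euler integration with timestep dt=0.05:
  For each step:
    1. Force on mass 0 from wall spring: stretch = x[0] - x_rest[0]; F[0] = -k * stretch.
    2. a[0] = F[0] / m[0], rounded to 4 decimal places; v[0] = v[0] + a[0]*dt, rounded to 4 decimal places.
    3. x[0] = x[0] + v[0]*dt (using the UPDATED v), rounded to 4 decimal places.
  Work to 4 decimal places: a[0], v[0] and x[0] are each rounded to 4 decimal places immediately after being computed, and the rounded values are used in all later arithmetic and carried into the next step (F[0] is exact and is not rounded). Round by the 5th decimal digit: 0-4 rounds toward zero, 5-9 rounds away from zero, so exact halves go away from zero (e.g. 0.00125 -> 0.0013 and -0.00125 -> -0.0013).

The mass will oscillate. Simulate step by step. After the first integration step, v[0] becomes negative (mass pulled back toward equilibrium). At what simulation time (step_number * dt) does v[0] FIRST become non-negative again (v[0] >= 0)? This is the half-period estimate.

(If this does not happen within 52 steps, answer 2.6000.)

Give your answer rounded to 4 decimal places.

Step 0: x=[10.3000] v=[0.0000]
Step 1: x=[10.2907] v=[-0.1870]
Step 2: x=[10.2720] v=[-0.3731]
Step 3: x=[10.2441] v=[-0.5574]
Step 4: x=[10.2071] v=[-0.7391]
Step 5: x=[10.1612] v=[-0.9174]
Step 6: x=[10.1066] v=[-1.0914]
Step 7: x=[10.0436] v=[-1.2603]
Step 8: x=[9.9724] v=[-1.4233]
Step 9: x=[9.8934] v=[-1.5796]
Step 10: x=[9.8070] v=[-1.7286]
Step 11: x=[9.7135] v=[-1.8695]
Step 12: x=[9.6134] v=[-2.0016]
Step 13: x=[9.5072] v=[-2.1244]
Step 14: x=[9.3953] v=[-2.2372]
Step 15: x=[9.2783] v=[-2.3396]
Step 16: x=[9.1567] v=[-2.4311]
Step 17: x=[9.0311] v=[-2.5112]
Step 18: x=[8.9021] v=[-2.5795]
Step 19: x=[8.7703] v=[-2.6358]
Step 20: x=[8.6363] v=[-2.6798]
Step 21: x=[8.5007] v=[-2.7112]
Step 22: x=[8.3642] v=[-2.7300]
Step 23: x=[8.2274] v=[-2.7360]
Step 24: x=[8.0909] v=[-2.7292]
Step 25: x=[7.9554] v=[-2.7097]
Step 26: x=[7.8215] v=[-2.6775]
Step 27: x=[7.6899] v=[-2.6328]
Step 28: x=[7.5611] v=[-2.5758]
Step 29: x=[7.4358] v=[-2.5067]
Step 30: x=[7.3145] v=[-2.4259]
Step 31: x=[7.1978] v=[-2.3338]
Step 32: x=[7.0863] v=[-2.2308]
Step 33: x=[6.9804] v=[-2.1173]
Step 34: x=[6.8807] v=[-1.9939]
Step 35: x=[6.7876] v=[-1.8612]
Step 36: x=[6.7016] v=[-1.7198]
Step 37: x=[6.6231] v=[-1.5704]
Step 38: x=[6.5524] v=[-1.4136]
Step 39: x=[6.4899] v=[-1.2502]
Step 40: x=[6.4359] v=[-1.0810]
Step 41: x=[6.3906] v=[-0.9067]
Step 42: x=[6.3542] v=[-0.7282]
Step 43: x=[6.3269] v=[-0.5463]
Step 44: x=[6.3088] v=[-0.3619]
Step 45: x=[6.3000] v=[-0.1758]
Step 46: x=[6.3006] v=[0.0112]
First v>=0 after going negative at step 46, time=2.3000

Answer: 2.3000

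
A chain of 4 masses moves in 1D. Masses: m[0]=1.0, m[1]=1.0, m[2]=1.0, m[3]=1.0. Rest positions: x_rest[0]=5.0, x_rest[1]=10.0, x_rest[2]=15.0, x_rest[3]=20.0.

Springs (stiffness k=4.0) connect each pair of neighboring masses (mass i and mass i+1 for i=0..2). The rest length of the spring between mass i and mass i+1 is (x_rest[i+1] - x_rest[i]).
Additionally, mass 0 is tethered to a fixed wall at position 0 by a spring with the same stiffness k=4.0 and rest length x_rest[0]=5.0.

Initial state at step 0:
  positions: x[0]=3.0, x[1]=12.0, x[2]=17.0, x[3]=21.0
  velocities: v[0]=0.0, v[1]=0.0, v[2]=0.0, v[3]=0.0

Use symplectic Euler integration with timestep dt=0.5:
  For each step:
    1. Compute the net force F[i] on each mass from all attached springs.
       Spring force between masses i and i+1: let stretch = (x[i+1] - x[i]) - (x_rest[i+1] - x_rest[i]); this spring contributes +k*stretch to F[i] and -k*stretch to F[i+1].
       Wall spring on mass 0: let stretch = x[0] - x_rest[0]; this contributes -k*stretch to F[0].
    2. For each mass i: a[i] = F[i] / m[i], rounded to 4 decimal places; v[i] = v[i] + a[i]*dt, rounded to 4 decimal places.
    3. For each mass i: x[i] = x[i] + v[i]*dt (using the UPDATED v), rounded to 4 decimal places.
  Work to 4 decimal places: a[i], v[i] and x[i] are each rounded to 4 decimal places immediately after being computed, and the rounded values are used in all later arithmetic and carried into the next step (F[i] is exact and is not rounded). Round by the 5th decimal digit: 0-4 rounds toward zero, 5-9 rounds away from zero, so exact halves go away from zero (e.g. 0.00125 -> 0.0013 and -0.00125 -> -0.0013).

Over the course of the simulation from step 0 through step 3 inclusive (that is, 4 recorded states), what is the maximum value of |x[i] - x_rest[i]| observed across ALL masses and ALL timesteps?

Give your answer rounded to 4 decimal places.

Answer: 4.0000

Derivation:
Step 0: x=[3.0000 12.0000 17.0000 21.0000] v=[0.0000 0.0000 0.0000 0.0000]
Step 1: x=[9.0000 8.0000 16.0000 22.0000] v=[12.0000 -8.0000 -2.0000 2.0000]
Step 2: x=[5.0000 13.0000 13.0000 22.0000] v=[-8.0000 10.0000 -6.0000 0.0000]
Step 3: x=[4.0000 10.0000 19.0000 18.0000] v=[-2.0000 -6.0000 12.0000 -8.0000]
Max displacement = 4.0000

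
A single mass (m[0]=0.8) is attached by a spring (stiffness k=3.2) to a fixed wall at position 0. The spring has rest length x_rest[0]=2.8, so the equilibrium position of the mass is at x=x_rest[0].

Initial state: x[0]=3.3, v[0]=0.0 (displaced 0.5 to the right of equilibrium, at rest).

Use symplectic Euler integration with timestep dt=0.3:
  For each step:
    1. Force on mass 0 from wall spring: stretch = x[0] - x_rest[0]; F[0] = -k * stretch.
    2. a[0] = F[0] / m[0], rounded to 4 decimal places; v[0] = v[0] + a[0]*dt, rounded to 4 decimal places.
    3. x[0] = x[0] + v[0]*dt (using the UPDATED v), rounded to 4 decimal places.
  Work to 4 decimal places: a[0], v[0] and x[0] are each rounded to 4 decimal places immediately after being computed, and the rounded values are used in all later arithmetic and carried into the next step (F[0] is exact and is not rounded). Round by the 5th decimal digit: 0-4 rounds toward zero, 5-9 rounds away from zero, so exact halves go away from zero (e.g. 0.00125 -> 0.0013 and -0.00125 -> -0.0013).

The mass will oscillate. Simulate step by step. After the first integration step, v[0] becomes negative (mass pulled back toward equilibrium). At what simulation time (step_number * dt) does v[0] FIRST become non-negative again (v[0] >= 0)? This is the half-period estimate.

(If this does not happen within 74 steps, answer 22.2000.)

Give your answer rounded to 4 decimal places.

Answer: 1.8000

Derivation:
Step 0: x=[3.3000] v=[0.0000]
Step 1: x=[3.1200] v=[-0.6000]
Step 2: x=[2.8248] v=[-0.9840]
Step 3: x=[2.5207] v=[-1.0138]
Step 4: x=[2.3171] v=[-0.6786]
Step 5: x=[2.2874] v=[-0.0991]
Step 6: x=[2.4422] v=[0.5160]
First v>=0 after going negative at step 6, time=1.8000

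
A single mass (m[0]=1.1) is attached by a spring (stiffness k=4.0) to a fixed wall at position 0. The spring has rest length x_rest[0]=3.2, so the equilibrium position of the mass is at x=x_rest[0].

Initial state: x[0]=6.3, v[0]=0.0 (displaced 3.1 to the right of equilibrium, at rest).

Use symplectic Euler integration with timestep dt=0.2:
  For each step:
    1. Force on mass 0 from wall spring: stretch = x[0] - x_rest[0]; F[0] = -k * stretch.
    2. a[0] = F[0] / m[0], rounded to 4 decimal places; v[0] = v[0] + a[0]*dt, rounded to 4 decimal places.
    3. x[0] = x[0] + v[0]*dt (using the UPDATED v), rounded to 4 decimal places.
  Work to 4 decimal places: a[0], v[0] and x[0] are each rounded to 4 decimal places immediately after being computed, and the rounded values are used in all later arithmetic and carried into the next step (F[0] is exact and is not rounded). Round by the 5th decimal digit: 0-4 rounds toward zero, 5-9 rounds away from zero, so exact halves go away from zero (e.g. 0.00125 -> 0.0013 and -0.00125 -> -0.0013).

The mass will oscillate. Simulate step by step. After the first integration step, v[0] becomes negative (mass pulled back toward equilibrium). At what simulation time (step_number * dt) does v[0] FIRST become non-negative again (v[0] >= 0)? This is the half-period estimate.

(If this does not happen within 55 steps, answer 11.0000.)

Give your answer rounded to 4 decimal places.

Step 0: x=[6.3000] v=[0.0000]
Step 1: x=[5.8491] v=[-2.2545]
Step 2: x=[5.0129] v=[-4.1811]
Step 3: x=[3.9130] v=[-5.4996]
Step 4: x=[2.7094] v=[-6.0181]
Step 5: x=[1.5771] v=[-5.6613]
Step 6: x=[0.6809] v=[-4.4810]
Step 7: x=[0.1511] v=[-2.6489]
Step 8: x=[0.0648] v=[-0.4315]
Step 9: x=[0.4345] v=[1.8486]
First v>=0 after going negative at step 9, time=1.8000

Answer: 1.8000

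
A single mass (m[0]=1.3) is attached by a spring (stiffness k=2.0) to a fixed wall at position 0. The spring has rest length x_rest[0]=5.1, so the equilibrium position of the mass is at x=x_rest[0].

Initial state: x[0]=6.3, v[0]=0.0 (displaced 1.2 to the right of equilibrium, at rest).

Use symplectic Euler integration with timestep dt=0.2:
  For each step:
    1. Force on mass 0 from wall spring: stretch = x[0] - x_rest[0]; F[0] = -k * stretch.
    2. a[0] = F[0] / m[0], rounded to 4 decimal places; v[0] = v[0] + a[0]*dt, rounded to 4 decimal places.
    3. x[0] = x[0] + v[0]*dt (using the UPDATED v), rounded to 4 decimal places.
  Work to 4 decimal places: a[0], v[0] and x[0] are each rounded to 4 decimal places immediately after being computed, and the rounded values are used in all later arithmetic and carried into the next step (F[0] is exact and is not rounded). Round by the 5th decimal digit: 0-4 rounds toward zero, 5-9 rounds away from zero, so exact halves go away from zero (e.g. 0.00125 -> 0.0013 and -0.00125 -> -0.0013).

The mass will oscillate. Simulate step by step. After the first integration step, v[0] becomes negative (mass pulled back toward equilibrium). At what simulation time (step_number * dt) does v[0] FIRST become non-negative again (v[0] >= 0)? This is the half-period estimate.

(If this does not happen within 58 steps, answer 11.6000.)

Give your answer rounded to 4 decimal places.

Answer: 2.6000

Derivation:
Step 0: x=[6.3000] v=[0.0000]
Step 1: x=[6.2262] v=[-0.3692]
Step 2: x=[6.0831] v=[-0.7157]
Step 3: x=[5.8795] v=[-1.0182]
Step 4: x=[5.6279] v=[-1.2580]
Step 5: x=[5.3438] v=[-1.4204]
Step 6: x=[5.0447] v=[-1.4954]
Step 7: x=[4.7490] v=[-1.4784]
Step 8: x=[4.4749] v=[-1.3704]
Step 9: x=[4.2393] v=[-1.1781]
Step 10: x=[4.0566] v=[-0.9133]
Step 11: x=[3.9381] v=[-0.5923]
Step 12: x=[3.8911] v=[-0.2348]
Step 13: x=[3.9185] v=[0.1372]
First v>=0 after going negative at step 13, time=2.6000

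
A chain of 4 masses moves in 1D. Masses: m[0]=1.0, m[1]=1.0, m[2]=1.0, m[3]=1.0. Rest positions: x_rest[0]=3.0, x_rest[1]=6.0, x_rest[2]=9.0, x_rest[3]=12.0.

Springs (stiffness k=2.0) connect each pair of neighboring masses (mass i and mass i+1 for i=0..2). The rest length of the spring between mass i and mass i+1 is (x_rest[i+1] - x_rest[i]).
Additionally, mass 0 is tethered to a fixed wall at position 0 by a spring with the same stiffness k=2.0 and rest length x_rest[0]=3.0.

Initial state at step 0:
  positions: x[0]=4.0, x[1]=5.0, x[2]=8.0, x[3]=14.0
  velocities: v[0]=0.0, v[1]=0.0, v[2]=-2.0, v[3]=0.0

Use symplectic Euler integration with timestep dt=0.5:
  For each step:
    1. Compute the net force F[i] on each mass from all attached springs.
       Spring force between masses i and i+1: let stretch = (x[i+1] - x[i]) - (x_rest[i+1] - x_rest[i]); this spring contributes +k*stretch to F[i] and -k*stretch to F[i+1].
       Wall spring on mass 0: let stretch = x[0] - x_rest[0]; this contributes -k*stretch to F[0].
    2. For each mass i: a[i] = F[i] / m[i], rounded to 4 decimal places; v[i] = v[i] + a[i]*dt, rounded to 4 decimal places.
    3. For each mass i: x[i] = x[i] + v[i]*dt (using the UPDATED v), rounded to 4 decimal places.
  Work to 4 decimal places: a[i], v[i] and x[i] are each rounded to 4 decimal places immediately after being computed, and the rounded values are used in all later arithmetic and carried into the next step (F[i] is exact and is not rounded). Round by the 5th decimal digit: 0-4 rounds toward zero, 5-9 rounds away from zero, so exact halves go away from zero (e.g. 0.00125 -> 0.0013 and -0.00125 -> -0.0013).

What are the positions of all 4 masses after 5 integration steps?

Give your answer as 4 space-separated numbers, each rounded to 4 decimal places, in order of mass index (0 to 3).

Answer: 4.3750 5.3438 6.0938 11.2813

Derivation:
Step 0: x=[4.0000 5.0000 8.0000 14.0000] v=[0.0000 0.0000 -2.0000 0.0000]
Step 1: x=[2.5000 6.0000 8.5000 12.5000] v=[-3.0000 2.0000 1.0000 -3.0000]
Step 2: x=[1.5000 6.5000 9.7500 10.5000] v=[-2.0000 1.0000 2.5000 -4.0000]
Step 3: x=[2.2500 6.1250 9.7500 9.6250] v=[1.5000 -0.7500 0.0000 -1.7500]
Step 4: x=[3.8125 5.6250 7.8750 10.3125] v=[3.1250 -1.0000 -3.7500 1.3750]
Step 5: x=[4.3750 5.3438 6.0938 11.2813] v=[1.1250 -0.5625 -3.5625 1.9375]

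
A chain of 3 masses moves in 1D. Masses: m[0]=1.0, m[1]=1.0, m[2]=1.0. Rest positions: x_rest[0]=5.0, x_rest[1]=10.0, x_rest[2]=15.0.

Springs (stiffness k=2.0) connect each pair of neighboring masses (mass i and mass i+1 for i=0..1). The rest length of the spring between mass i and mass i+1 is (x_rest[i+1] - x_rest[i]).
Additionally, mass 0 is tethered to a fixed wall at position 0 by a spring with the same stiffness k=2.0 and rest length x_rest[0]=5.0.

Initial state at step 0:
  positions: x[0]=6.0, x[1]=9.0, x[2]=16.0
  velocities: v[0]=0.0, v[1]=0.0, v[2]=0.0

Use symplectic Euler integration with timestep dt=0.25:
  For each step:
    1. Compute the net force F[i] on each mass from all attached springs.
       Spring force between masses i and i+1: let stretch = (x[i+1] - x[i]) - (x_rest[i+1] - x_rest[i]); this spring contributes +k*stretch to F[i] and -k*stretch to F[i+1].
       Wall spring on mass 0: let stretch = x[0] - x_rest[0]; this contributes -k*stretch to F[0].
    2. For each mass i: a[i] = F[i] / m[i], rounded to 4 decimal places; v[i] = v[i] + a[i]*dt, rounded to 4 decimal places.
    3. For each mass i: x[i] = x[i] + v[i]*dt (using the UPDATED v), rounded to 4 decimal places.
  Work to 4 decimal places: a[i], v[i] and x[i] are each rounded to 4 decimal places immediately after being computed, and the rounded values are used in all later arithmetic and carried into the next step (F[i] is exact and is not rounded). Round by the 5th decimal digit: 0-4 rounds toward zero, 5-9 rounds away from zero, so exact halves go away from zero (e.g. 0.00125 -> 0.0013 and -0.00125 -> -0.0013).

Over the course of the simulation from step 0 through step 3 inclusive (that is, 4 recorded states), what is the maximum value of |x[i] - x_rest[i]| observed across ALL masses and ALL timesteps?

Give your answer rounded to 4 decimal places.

Step 0: x=[6.0000 9.0000 16.0000] v=[0.0000 0.0000 0.0000]
Step 1: x=[5.6250 9.5000 15.7500] v=[-1.5000 2.0000 -1.0000]
Step 2: x=[5.0313 10.2969 15.3438] v=[-2.3750 3.1875 -1.6250]
Step 3: x=[4.4668 11.0665 14.9317] v=[-2.2579 3.0782 -1.6485]
Max displacement = 1.0665

Answer: 1.0665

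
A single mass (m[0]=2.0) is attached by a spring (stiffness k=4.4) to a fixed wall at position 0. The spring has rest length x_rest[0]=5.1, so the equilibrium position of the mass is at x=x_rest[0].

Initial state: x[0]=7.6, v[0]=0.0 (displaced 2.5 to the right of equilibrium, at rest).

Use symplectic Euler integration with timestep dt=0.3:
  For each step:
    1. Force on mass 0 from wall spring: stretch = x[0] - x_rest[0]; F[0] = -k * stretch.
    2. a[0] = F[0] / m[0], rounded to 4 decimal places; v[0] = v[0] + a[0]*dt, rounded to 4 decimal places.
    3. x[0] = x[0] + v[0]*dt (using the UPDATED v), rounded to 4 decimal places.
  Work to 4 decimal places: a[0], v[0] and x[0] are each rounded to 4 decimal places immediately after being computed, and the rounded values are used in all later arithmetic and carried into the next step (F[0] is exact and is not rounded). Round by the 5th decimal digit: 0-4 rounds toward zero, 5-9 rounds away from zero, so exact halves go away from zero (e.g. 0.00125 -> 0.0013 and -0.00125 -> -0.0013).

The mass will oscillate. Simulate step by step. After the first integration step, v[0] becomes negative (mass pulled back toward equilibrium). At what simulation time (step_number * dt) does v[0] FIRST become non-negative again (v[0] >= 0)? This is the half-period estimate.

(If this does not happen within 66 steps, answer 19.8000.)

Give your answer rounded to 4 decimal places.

Answer: 2.4000

Derivation:
Step 0: x=[7.6000] v=[0.0000]
Step 1: x=[7.1050] v=[-1.6500]
Step 2: x=[6.2130] v=[-2.9733]
Step 3: x=[5.1006] v=[-3.7079]
Step 4: x=[3.9881] v=[-3.7083]
Step 5: x=[3.0958] v=[-2.9744]
Step 6: x=[2.6003] v=[-1.6516]
Step 7: x=[2.5998] v=[-0.0018]
Step 8: x=[3.0943] v=[1.6483]
First v>=0 after going negative at step 8, time=2.4000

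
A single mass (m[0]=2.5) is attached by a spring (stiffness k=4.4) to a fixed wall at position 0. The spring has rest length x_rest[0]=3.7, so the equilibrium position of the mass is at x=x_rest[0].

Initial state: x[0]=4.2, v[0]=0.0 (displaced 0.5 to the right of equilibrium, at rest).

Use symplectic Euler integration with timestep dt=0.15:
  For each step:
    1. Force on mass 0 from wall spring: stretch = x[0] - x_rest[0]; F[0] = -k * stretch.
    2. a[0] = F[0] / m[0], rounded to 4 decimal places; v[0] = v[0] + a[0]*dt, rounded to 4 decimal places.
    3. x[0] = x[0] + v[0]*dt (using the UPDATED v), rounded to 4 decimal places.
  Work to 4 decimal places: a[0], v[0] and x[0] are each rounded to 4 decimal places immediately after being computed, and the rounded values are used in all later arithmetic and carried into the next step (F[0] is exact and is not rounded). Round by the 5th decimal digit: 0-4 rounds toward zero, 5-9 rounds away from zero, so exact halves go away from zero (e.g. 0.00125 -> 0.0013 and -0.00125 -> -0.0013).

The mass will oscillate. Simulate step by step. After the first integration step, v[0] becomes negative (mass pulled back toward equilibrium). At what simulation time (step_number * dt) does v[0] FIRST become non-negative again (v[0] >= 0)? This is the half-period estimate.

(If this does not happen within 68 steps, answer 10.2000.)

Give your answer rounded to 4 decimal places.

Answer: 2.4000

Derivation:
Step 0: x=[4.2000] v=[0.0000]
Step 1: x=[4.1802] v=[-0.1320]
Step 2: x=[4.1414] v=[-0.2588]
Step 3: x=[4.0851] v=[-0.3753]
Step 4: x=[4.0136] v=[-0.4770]
Step 5: x=[3.9296] v=[-0.5598]
Step 6: x=[3.8365] v=[-0.6204]
Step 7: x=[3.7380] v=[-0.6564]
Step 8: x=[3.6380] v=[-0.6664]
Step 9: x=[3.5405] v=[-0.6500]
Step 10: x=[3.4493] v=[-0.6079]
Step 11: x=[3.3680] v=[-0.5417]
Step 12: x=[3.2999] v=[-0.4541]
Step 13: x=[3.2476] v=[-0.3485]
Step 14: x=[3.2132] v=[-0.2291]
Step 15: x=[3.1981] v=[-0.1006]
Step 16: x=[3.2029] v=[0.0319]
First v>=0 after going negative at step 16, time=2.4000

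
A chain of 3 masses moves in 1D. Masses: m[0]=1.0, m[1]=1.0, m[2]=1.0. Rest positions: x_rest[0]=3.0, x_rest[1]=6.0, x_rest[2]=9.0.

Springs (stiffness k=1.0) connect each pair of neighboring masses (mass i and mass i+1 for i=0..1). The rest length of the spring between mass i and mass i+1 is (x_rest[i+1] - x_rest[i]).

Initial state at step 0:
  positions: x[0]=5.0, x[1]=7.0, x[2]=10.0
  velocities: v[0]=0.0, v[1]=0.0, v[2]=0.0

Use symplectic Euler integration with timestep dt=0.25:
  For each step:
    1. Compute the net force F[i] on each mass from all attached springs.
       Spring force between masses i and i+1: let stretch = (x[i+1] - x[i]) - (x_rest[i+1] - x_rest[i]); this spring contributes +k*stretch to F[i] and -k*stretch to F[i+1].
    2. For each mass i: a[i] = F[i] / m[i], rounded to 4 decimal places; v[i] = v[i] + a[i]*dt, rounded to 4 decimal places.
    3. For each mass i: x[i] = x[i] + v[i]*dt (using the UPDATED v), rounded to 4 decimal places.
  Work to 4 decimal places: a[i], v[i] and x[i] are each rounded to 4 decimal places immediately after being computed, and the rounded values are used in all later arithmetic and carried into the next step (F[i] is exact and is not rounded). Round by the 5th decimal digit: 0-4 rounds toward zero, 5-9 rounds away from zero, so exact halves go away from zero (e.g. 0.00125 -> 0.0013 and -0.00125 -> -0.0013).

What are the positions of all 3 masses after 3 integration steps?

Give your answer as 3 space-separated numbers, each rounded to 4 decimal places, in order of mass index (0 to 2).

Step 0: x=[5.0000 7.0000 10.0000] v=[0.0000 0.0000 0.0000]
Step 1: x=[4.9375 7.0625 10.0000] v=[-0.2500 0.2500 0.0000]
Step 2: x=[4.8203 7.1758 10.0039] v=[-0.4688 0.4531 0.0156]
Step 3: x=[4.6628 7.3186 10.0186] v=[-0.6299 0.5713 0.0586]

Answer: 4.6628 7.3186 10.0186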